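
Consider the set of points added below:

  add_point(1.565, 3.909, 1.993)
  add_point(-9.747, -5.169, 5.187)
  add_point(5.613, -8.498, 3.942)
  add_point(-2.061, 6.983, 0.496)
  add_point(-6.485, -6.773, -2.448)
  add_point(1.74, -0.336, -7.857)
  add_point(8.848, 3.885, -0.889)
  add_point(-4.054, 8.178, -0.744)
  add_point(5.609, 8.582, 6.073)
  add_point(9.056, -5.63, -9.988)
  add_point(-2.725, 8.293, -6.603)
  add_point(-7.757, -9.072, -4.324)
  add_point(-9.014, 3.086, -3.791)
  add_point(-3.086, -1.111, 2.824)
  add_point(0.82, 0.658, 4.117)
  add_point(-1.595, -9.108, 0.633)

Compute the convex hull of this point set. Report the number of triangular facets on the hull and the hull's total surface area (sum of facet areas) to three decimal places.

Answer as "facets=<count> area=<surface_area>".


Extreme-point indices: [1, 2, 5, 6, 7, 8, 9, 10, 11, 12, 15] — 11 of 16 on the boundary.

Triangle areas on the boundary:
  f1: (p2, p8, p1) → 132.3743
  f2: (p2, p15, p1) → 34.6211
  f3: (p2, p15, p9) → 57.3755
  f4: (p11, p15, p1) → 37.5864
  f5: (p11, p15, p9) → 60.7076
  f6: (p7, p8, p1) → 92.2026
  f7: (p7, p10, p8) → 32.8767
  f8: (p6, p10, p9) → 89.7092
  f9: (p6, p10, p8) → 60.6887
  f10: (p6, p2, p9) → 82.2915
  f11: (p6, p2, p8) → 61.1663
  f12: (p12, p11, p1) → 57.8475
  f13: (p12, p11, p10) → 45.4326
  f14: (p12, p7, p1) → 46.3521
  f15: (p12, p7, p10) → 22.6152
  f16: (p5, p10, p9) → 20.6022
  f17: (p5, p11, p9) → 60.1322
  f18: (p5, p11, p10) → 63.9583
Σ area = 1058.540

Euler characteristic 11−27+18 = 2 ✓

facets=18 area=1058.540


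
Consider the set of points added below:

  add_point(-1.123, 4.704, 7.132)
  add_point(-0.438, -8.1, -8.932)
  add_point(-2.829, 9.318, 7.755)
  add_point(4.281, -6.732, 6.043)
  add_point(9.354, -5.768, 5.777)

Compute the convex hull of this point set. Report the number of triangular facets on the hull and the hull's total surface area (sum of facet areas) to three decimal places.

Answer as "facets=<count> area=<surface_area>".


facets=6 area=395.124

Hull vertices (5/5): indices [0, 1, 2, 3, 4].

Triangle areas on the boundary:
  f1: (p1, p4, p2) → 171.5123
  f2: (p0, p1, p2) → 36.9178
  f3: (p3, p4, p2) → 44.3672
  f4: (p3, p0, p2) → 3.0045
  f5: (p3, p1, p4) → 39.3326
  f6: (p3, p0, p1) → 99.9898
Σ area = 395.124

Euler: V−E+F = 5−9+6 = 2.


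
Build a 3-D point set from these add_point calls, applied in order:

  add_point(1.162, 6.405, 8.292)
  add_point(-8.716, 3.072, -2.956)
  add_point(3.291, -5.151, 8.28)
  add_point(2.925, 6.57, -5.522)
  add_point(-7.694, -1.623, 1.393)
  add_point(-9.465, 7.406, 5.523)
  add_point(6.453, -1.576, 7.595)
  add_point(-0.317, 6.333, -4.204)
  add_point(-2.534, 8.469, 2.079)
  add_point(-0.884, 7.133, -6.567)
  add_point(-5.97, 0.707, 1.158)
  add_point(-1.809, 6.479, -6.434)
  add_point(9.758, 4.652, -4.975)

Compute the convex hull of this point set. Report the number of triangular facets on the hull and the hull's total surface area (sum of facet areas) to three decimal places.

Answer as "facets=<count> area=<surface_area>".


Hull vertices (11/13): indices [0, 1, 2, 3, 4, 5, 6, 8, 9, 11, 12].

Triangle areas on the boundary:
  f1: (p0, p2, p5) → 62.4966
  f2: (p8, p0, p5) → 29.3489
  f3: (p8, p0, p12) → 54.9684
  f4: (p6, p2, p12) → 27.9337
  f5: (p6, p0, p12) → 68.1842
  f6: (p6, p0, p2) → 22.4427
  f7: (p4, p2, p12) → 115.7757
  f8: (p4, p2, p5) → 66.7866
  f9: (p4, p1, p5) → 29.9320
  f10: (p9, p1, p5) → 44.5374
  f11: (p9, p8, p5) → 28.5211
  f12: (p11, p9, p12) → 4.8605
  f13: (p11, p9, p1) → 1.6176
  f14: (p11, p4, p12) → 72.0150
  f15: (p11, p4, p1) → 24.5984
  f16: (p3, p8, p12) → 28.5779
  f17: (p3, p9, p12) → 3.1786
  f18: (p3, p9, p8) → 17.7316
Σ area = 703.507

Euler: V−E+F = 11−27+18 = 2.

facets=18 area=703.507


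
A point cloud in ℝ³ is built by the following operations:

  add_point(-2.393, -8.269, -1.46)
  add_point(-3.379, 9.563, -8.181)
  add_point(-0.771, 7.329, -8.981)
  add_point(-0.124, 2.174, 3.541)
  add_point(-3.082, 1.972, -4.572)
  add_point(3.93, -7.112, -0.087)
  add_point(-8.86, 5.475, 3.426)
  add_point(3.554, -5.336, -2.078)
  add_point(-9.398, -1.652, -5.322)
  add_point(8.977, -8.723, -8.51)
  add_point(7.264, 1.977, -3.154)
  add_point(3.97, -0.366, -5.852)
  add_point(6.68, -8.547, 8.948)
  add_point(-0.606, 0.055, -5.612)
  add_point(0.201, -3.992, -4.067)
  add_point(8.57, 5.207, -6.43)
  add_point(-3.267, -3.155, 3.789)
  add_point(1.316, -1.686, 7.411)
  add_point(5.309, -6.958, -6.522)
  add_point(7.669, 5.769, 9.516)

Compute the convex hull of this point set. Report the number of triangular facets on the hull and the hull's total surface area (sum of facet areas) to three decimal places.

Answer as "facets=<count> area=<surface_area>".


11 of the 20 inputs are extreme points: [0, 1, 2, 6, 8, 9, 12, 15, 16, 17, 19].

Facet areas (half cross-product norm):
  f1: (p12, p19, p9) → 126.3449
  f2: (p2, p9, p8) → 117.9382
  f3: (p2, p1, p8) → 22.7253
  f4: (p6, p1, p8) → 67.7023
  f5: (p6, p1, p19) → 118.1960
  f6: (p0, p9, p8) → 63.7161
  f7: (p0, p12, p9) → 91.2143
  f8: (p15, p1, p19) → 102.3218
  f9: (p15, p2, p1) → 11.0608
  f10: (p15, p19, p9) → 110.6751
  f11: (p15, p2, p9) → 68.4144
  f12: (p17, p12, p19) → 43.7556
  f13: (p17, p6, p19) → 64.7068
  f14: (p17, p6, p12) → 17.9307
  f15: (p16, p6, p12) → 37.2486
  f16: (p16, p0, p12) → 45.6568
  f17: (p16, p6, p8) → 51.1183
  f18: (p16, p0, p8) → 37.0216
Σ area = 1197.748

Euler: V−E+F = 11−27+18 = 2.

facets=18 area=1197.748


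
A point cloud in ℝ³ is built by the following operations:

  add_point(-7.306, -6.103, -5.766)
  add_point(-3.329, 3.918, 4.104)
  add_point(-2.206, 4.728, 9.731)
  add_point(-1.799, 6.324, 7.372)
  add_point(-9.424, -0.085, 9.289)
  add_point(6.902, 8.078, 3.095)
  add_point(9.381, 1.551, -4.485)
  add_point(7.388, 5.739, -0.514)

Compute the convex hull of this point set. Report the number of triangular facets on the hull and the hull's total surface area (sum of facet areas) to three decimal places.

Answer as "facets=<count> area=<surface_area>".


facets=12 area=578.386

Hull vertices (8/8): indices [0, 1, 2, 3, 4, 5, 6, 7].

Facet areas (half cross-product norm):
  f1: (p0, p6, p4) → 149.7062
  f2: (p1, p0, p4) → 65.0594
  f3: (p2, p6, p4) → 74.6513
  f4: (p2, p5, p6) → 54.9464
  f5: (p7, p5, p6) → 4.1395
  f6: (p7, p0, p6) → 56.1494
  f7: (p7, p1, p5) → 23.9934
  f8: (p7, p1, p0) → 85.9798
  f9: (p3, p1, p5) → 21.2916
  f10: (p3, p2, p5) → 11.5502
  f11: (p3, p1, p4) → 19.3765
  f12: (p3, p2, p4) → 11.5426
Σ area = 578.386

Euler characteristic 8−18+12 = 2 ✓


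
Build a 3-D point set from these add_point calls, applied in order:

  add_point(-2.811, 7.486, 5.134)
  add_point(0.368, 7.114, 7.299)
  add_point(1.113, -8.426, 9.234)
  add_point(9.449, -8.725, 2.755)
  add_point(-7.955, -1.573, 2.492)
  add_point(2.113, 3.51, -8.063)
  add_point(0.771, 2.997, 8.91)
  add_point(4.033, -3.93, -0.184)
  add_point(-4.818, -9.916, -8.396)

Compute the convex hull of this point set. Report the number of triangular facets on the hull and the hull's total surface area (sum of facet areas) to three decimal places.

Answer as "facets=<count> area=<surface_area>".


Extreme-point indices: [0, 1, 2, 3, 4, 5, 6, 8] — 8 of 9 on the boundary.

Per-facet area ½‖(b−a)×(c−a)‖:
  f1: (p2, p8, p4) → 92.7766
  f2: (p2, p8, p3) → 92.9924
  f3: (p5, p0, p4) → 75.2793
  f4: (p5, p8, p4) → 95.4030
  f5: (p5, p8, p3) → 123.6464
  f6: (p6, p2, p3) → 60.3402
  f7: (p6, p0, p4) → 36.4216
  f8: (p6, p2, p4) → 62.9365
  f9: (p1, p5, p3) → 131.1870
  f10: (p1, p6, p3) → 28.2310
  f11: (p1, p5, p0) → 27.6936
  f12: (p1, p6, p0) → 7.9776
Σ area = 834.885

Euler characteristic 8−18+12 = 2 ✓

facets=12 area=834.885


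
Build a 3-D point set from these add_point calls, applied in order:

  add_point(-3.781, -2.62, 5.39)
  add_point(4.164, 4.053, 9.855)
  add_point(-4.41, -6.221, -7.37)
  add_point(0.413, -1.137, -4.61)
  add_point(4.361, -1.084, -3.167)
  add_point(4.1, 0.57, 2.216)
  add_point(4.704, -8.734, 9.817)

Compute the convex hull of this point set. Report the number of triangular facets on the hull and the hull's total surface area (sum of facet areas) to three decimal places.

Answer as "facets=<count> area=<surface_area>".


facets=8 area=439.842

Hull vertices (6/7): indices [0, 1, 2, 3, 4, 6].

Triangle areas on the boundary:
  f1: (p0, p6, p2) → 72.6946
  f2: (p0, p1, p6) → 59.8005
  f3: (p4, p6, p2) → 82.3960
  f4: (p4, p1, p6) → 83.2328
  f5: (p3, p4, p2) → 10.7223
  f6: (p3, p4, p1) → 27.9701
  f7: (p3, p0, p2) → 41.2162
  f8: (p3, p0, p1) → 61.8094
Σ area = 439.842

Euler characteristic 6−12+8 = 2 ✓


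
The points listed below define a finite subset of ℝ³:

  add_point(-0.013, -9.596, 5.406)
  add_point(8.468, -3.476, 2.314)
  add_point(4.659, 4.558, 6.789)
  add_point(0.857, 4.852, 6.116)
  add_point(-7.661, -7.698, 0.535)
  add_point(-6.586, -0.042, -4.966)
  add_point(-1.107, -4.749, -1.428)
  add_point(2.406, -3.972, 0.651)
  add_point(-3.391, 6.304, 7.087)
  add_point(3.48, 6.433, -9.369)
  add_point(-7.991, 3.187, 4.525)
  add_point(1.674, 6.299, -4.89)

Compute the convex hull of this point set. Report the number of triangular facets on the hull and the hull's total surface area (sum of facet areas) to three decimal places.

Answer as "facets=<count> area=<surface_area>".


9 of the 12 inputs are extreme points: [0, 1, 2, 4, 5, 6, 8, 9, 10].

Area of each hull facet:
  f1: (p4, p0, p10) → 53.6887
  f2: (p2, p0, p1) → 54.2576
  f3: (p2, p9, p1) → 76.7641
  f4: (p5, p9, p10) → 62.1294
  f5: (p5, p4, p10) → 45.7859
  f6: (p6, p9, p1) → 73.5397
  f7: (p6, p0, p1) → 41.1344
  f8: (p6, p4, p0) → 29.7526
  f9: (p6, p5, p9) → 51.0849
  f10: (p6, p5, p4) → 28.9968
  f11: (p8, p0, p10) → 46.1764
  f12: (p8, p2, p0) → 61.3755
  f13: (p8, p9, p10) → 54.3225
  f14: (p8, p2, p9) → 67.0967
Σ area = 746.105

Check V−E+F: 9 − 21 + 14 = 2.

facets=14 area=746.105


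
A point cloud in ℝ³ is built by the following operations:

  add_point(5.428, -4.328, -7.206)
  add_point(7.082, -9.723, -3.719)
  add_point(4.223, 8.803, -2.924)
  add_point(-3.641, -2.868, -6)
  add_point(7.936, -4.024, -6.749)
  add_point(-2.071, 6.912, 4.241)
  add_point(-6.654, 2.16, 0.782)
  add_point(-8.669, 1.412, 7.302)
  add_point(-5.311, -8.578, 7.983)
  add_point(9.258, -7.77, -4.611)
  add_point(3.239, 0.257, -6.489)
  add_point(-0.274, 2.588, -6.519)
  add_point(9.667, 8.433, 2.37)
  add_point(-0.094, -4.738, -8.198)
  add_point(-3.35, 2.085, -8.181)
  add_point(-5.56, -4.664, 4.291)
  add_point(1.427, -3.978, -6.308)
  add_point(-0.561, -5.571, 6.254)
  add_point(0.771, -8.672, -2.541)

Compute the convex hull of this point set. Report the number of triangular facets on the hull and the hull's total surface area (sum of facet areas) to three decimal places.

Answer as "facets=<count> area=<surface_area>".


facets=26 area=941.036

Hull vertices (15/19): indices [0, 1, 2, 3, 4, 5, 6, 7, 8, 9, 12, 13, 14, 17, 18].

Facet areas (half cross-product norm):
  f1: (p8, p12, p7) → 106.7356
  f2: (p4, p14, p13) → 29.0819
  f3: (p5, p12, p7) → 29.8363
  f4: (p17, p8, p12) → 18.9519
  f5: (p17, p8, p1) → 33.0598
  f6: (p18, p13, p1) → 22.5411
  f7: (p18, p8, p1) → 30.2670
  f8: (p3, p14, p13) → 12.2717
  f9: (p3, p18, p13) → 15.8457
  f10: (p3, p18, p8) → 48.8361
  f11: (p3, p8, p7) → 74.2306
  f12: (p9, p13, p1) → 14.9780
  f13: (p9, p4, p12) → 32.7581
  f14: (p9, p17, p12) → 119.1104
  f15: (p9, p17, p1) → 18.2553
  f16: (p2, p4, p12) → 52.7502
  f17: (p2, p4, p14) → 68.9147
  f18: (p2, p5, p12) → 36.8940
  f19: (p2, p5, p14) → 54.2779
  f20: (p6, p5, p7) → 25.1135
  f21: (p6, p5, p14) → 34.6640
  f22: (p6, p3, p7) → 20.1381
  f23: (p6, p3, p14) → 23.8485
  f24: (p0, p4, p13) → 0.3307
  f25: (p0, p9, p13) → 11.7724
  f26: (p0, p9, p4) → 5.5721
Σ area = 941.036

Check V−E+F: 15 − 39 + 26 = 2.


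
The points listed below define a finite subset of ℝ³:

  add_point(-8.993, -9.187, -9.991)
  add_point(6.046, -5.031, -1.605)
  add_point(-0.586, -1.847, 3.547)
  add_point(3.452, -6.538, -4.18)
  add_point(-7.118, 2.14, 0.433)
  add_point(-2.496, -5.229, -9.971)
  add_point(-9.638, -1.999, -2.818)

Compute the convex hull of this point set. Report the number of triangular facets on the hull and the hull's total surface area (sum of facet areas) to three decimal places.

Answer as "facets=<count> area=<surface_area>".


facets=10 area=373.591

Extreme-point indices: [0, 1, 2, 3, 4, 5, 6] — 7 of 7 on the boundary.

Per-facet area ½‖(b−a)×(c−a)‖:
  f1: (p2, p0, p6) → 52.4568
  f2: (p5, p0, p6) → 36.7315
  f3: (p3, p5, p1) → 8.6486
  f4: (p3, p5, p0) → 27.2038
  f5: (p3, p2, p1) → 17.7488
  f6: (p3, p2, p0) → 69.1526
  f7: (p4, p2, p1) → 31.2588
  f8: (p4, p5, p1) → 77.2904
  f9: (p4, p2, p6) → 23.5726
  f10: (p4, p5, p6) → 29.5272
Σ area = 373.591

Euler characteristic 7−15+10 = 2 ✓


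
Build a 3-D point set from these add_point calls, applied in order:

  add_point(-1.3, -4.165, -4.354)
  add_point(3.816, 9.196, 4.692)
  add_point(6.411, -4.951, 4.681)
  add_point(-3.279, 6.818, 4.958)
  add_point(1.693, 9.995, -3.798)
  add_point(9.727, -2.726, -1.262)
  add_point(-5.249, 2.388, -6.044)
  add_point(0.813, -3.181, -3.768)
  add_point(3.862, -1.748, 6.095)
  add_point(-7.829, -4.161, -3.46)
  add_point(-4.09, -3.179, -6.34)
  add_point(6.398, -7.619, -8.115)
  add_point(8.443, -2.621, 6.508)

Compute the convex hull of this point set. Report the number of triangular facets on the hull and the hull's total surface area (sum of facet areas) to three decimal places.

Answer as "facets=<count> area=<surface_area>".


Points on the hull: [1, 2, 3, 4, 5, 6, 8, 9, 10, 11, 12] (11 of 13).

Area of each hull facet:
  f1: (p11, p4, p5) → 68.4806
  f2: (p11, p12, p5) → 25.6754
  f3: (p8, p3, p9) → 77.3811
  f4: (p8, p3, p12) → 16.5909
  f5: (p1, p3, p4) → 32.4450
  f6: (p1, p3, p12) → 47.9482
  f7: (p1, p4, p5) → 62.4530
  f8: (p1, p12, p5) → 50.3661
  f9: (p6, p11, p4) → 81.6603
  f10: (p6, p3, p9) → 44.9858
  f11: (p6, p3, p4) → 52.1141
  f12: (p2, p11, p9) → 94.3677
  f13: (p2, p11, p12) → 18.2066
  f14: (p2, p8, p9) → 32.8324
  f15: (p2, p8, p12) → 7.3856
  f16: (p10, p11, p9) → 19.3018
  f17: (p10, p6, p9) → 13.7239
  f18: (p10, p6, p11) → 26.9679
Σ area = 772.886

Euler: V−E+F = 11−27+18 = 2.

facets=18 area=772.886


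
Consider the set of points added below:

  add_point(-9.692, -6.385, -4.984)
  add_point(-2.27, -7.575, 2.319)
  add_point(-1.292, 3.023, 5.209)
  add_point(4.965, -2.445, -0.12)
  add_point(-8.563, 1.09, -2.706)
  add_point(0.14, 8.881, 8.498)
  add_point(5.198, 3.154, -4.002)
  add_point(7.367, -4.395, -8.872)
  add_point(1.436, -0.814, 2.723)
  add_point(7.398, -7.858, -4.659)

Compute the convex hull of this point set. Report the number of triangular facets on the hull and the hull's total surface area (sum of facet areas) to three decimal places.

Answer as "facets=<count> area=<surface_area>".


Hull vertices (8/10): indices [0, 1, 3, 4, 5, 6, 7, 9].

Per-facet area ½‖(b−a)×(c−a)‖:
  f1: (p7, p9, p0) → 46.6518
  f2: (p1, p9, p0) → 61.5971
  f3: (p1, p5, p0) → 90.4004
  f4: (p4, p5, p0) → 43.5110
  f5: (p4, p7, p0) → 68.3587
  f6: (p3, p1, p9) → 34.3598
  f7: (p3, p1, p5) → 69.1065
  f8: (p6, p4, p5) → 95.4532
  f9: (p6, p4, p7) → 63.7521
  f10: (p6, p7, p9) → 25.0394
  f11: (p6, p3, p9) → 24.7353
  f12: (p6, p3, p5) → 49.1515
Σ area = 672.117

Check V−E+F: 8 − 18 + 12 = 2.

facets=12 area=672.117


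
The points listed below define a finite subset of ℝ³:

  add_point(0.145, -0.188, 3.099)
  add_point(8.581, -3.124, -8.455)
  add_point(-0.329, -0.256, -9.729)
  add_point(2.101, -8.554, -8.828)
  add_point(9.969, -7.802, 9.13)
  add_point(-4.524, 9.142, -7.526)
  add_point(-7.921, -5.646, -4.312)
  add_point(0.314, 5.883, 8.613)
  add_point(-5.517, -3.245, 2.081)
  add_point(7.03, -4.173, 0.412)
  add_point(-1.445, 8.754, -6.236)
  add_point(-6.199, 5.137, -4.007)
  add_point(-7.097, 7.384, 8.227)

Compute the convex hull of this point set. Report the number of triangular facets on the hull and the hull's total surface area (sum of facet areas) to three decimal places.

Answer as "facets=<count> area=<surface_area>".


facets=18 area=1086.024

11 of the 13 inputs are extreme points: [1, 2, 3, 4, 5, 6, 7, 8, 10, 11, 12].

Per-facet area ½‖(b−a)×(c−a)‖:
  f1: (p3, p4, p6) → 111.5262
  f2: (p2, p5, p6) → 56.5825
  f3: (p2, p3, p6) → 44.1540
  f4: (p8, p4, p6) → 52.8481
  f5: (p8, p12, p6) → 32.8240
  f6: (p8, p12, p4) → 108.0191
  f7: (p11, p5, p6) → 20.6269
  f8: (p11, p12, p6) → 66.8233
  f9: (p11, p12, p5) → 29.9695
  f10: (p7, p12, p4) → 43.5221
  f11: (p10, p12, p5) → 26.1795
  f12: (p10, p7, p12) → 56.4736
  f13: (p1, p3, p4) → 77.0611
  f14: (p1, p2, p3) → 33.8104
  f15: (p1, p7, p4) → 146.6481
  f16: (p1, p10, p7) → 119.1641
  f17: (p1, p2, p5) → 39.0507
  f18: (p1, p10, p5) → 20.7408
Σ area = 1086.024

Euler: V−E+F = 11−27+18 = 2.


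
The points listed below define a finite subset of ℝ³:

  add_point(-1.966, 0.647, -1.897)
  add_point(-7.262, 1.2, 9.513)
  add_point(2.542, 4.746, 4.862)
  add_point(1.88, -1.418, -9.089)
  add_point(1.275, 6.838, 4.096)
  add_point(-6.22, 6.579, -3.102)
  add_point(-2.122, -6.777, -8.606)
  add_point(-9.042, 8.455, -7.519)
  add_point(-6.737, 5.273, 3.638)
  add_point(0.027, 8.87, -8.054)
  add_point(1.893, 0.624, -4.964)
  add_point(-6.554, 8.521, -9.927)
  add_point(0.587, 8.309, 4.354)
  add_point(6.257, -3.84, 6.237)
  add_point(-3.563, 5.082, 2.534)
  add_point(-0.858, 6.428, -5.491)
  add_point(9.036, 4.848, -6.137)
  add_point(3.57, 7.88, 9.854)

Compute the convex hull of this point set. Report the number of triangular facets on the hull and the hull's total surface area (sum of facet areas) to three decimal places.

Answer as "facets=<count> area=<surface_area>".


Hull vertices (11/18): indices [1, 3, 6, 7, 8, 9, 11, 12, 13, 16, 17].

Per-facet area ½‖(b−a)×(c−a)‖:
  f1: (p1, p6, p7) → 146.9210
  f2: (p11, p6, p7) → 27.4612
  f3: (p8, p17, p7) → 59.2192
  f4: (p8, p1, p7) → 17.4219
  f5: (p8, p1, p17) → 42.9332
  f6: (p13, p1, p6) → 125.4969
  f7: (p13, p1, p17) → 75.8458
  f8: (p13, p6, p16) → 114.5710
  f9: (p13, p17, p16) → 93.2716
  f10: (p3, p6, p16) → 13.8250
  f11: (p3, p11, p6) → 42.6491
  f12: (p9, p17, p16) → 84.8961
  f13: (p9, p3, p16) → 44.7235
  f14: (p9, p3, p11) → 35.8303
  f15: (p9, p11, p7) → 10.2672
  f16: (p12, p17, p7) → 9.2168
  f17: (p12, p9, p7) → 56.5286
  f18: (p12, p9, p17) → 17.0185
Σ area = 1018.097

Check V−E+F: 11 − 27 + 18 = 2.

facets=18 area=1018.097


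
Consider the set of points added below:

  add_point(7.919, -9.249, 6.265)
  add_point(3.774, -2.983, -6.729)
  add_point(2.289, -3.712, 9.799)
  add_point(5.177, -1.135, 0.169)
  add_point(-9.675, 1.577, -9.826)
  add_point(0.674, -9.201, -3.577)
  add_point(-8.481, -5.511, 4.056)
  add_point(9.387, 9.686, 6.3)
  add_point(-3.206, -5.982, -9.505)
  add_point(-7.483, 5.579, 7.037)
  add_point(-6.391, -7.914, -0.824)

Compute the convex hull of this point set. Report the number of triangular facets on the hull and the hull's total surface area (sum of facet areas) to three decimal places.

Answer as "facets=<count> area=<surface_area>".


facets=16 area=1109.613

Hull vertices (10/11): indices [0, 1, 2, 4, 5, 6, 7, 8, 9, 10].

Area of each hull facet:
  f1: (p2, p0, p7) → 66.4161
  f2: (p9, p7, p4) → 150.4054
  f3: (p9, p2, p7) → 102.0701
  f4: (p1, p7, p4) → 135.1429
  f5: (p1, p0, p7) → 131.0450
  f6: (p5, p1, p0) → 46.4095
  f7: (p5, p10, p0) → 45.4177
  f8: (p6, p9, p2) → 66.9659
  f9: (p6, p2, p0) → 51.1599
  f10: (p6, p10, p0) → 46.6861
  f11: (p6, p9, p4) → 88.2779
  f12: (p6, p10, p4) → 38.6440
  f13: (p8, p1, p4) → 38.5230
  f14: (p8, p5, p1) → 26.5214
  f15: (p8, p10, p4) → 46.9896
  f16: (p8, p5, p10) → 28.9389
Σ area = 1109.613

Check V−E+F: 10 − 24 + 16 = 2.


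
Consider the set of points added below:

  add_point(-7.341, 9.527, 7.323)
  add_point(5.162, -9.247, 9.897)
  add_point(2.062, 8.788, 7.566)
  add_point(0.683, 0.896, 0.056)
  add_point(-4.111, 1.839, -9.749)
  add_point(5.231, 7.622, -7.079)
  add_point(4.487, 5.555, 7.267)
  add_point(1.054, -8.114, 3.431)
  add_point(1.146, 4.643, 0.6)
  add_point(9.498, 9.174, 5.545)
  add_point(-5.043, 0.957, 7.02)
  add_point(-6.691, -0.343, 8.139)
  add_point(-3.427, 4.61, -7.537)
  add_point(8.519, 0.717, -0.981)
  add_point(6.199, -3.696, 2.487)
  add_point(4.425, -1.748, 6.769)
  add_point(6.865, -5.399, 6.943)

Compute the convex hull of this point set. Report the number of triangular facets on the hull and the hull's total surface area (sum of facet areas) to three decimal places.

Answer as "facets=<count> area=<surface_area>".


facets=20 area=1005.674

Points on the hull: [0, 1, 2, 4, 5, 7, 9, 11, 12, 13, 14, 16] (12 of 17).

Facet areas (half cross-product norm):
  f1: (p2, p9, p0) → 11.3830
  f2: (p2, p1, p0) → 84.3234
  f3: (p2, p1, p9) → 70.9366
  f4: (p5, p9, p0) → 110.9485
  f5: (p5, p13, p9) → 51.8956
  f6: (p5, p13, p4) → 55.1854
  f7: (p11, p1, p0) → 55.9916
  f8: (p11, p4, p0) → 88.6809
  f9: (p16, p1, p9) → 20.3947
  f10: (p16, p13, p9) → 54.4091
  f11: (p16, p13, p1) → 7.8246
  f12: (p14, p13, p1) → 10.4239
  f13: (p12, p4, p0) → 19.1982
  f14: (p12, p5, p0) → 73.7888
  f15: (p12, p5, p4) → 14.7049
  f16: (p7, p11, p1) → 45.9462
  f17: (p7, p11, p4) → 99.5312
  f18: (p7, p14, p1) → 26.0329
  f19: (p7, p13, p4) → 92.6227
  f20: (p7, p14, p13) → 11.4520
Σ area = 1005.674

Check V−E+F: 12 − 30 + 20 = 2.


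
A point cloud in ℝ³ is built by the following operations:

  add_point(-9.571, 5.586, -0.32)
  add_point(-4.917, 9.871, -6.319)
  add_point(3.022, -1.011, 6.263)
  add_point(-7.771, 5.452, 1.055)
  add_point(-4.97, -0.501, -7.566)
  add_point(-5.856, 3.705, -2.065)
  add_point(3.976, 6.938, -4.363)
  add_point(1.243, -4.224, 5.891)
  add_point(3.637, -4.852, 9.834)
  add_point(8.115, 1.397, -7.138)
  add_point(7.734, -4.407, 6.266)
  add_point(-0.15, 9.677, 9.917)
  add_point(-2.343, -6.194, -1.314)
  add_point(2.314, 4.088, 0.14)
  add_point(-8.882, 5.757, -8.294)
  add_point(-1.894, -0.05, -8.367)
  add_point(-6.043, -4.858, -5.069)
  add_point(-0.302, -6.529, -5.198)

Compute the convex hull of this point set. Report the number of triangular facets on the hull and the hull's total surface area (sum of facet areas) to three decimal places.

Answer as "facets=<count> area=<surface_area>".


13 of the 18 inputs are extreme points: [0, 1, 4, 6, 8, 9, 10, 11, 12, 14, 15, 16, 17].

Per-facet area ½‖(b−a)×(c−a)‖:
  f1: (p8, p11, p0) → 108.1684
  f2: (p16, p14, p0) → 44.0182
  f3: (p16, p8, p0) → 105.0641
  f4: (p15, p17, p9) → 37.2579
  f5: (p15, p14, p9) → 34.6127
  f6: (p15, p16, p17) → 19.8041
  f7: (p1, p11, p0) → 63.2134
  f8: (p1, p14, p0) → 23.4020
  f9: (p1, p14, p9) → 46.4353
  f10: (p10, p17, p9) → 76.9486
  f11: (p10, p8, p17) → 38.4326
  f12: (p10, p11, p9) → 119.9768
  f13: (p10, p8, p11) → 40.6552
  f14: (p12, p8, p17) → 23.1235
  f15: (p12, p16, p17) → 11.5033
  f16: (p12, p16, p8) → 15.1518
  f17: (p4, p16, p14) → 14.4128
  f18: (p4, p15, p14) → 11.0950
  f19: (p4, p15, p16) → 7.3993
  f20: (p6, p11, p9) → 43.3580
  f21: (p6, p1, p9) → 26.5207
  f22: (p6, p1, p11) → 71.8049
Σ area = 982.359

Euler characteristic 13−33+22 = 2 ✓

facets=22 area=982.359


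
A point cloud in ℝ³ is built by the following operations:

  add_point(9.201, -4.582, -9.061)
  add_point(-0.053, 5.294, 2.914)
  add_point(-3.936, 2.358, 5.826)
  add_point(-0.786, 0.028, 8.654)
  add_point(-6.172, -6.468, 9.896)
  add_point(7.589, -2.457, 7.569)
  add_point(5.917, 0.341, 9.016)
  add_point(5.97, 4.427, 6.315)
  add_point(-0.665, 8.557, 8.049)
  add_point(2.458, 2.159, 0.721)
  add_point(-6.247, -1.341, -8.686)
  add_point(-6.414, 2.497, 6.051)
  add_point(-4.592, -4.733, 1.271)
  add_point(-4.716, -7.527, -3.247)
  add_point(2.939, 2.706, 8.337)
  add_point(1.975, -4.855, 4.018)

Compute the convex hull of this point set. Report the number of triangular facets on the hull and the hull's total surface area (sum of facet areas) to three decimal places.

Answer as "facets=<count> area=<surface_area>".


facets=18 area=888.585

Hull vertices (11/16): indices [0, 1, 4, 5, 6, 7, 8, 10, 11, 13, 15].

Area of each hull facet:
  f1: (p4, p13, p0) → 90.5622
  f2: (p10, p13, p0) → 62.7746
  f3: (p10, p4, p11) → 73.4678
  f4: (p10, p4, p13) → 45.8823
  f5: (p8, p10, p11) → 60.0665
  f6: (p8, p4, p11) → 35.2691
  f7: (p8, p6, p4) → 72.5989
  f8: (p5, p6, p4) → 24.7601
  f9: (p7, p8, p0) → 58.6189
  f10: (p7, p8, p6) → 18.6915
  f11: (p7, p5, p0) → 60.4557
  f12: (p7, p5, p6) → 7.9036
  f13: (p1, p10, p0) → 110.9119
  f14: (p1, p8, p0) → 24.1560
  f15: (p1, p8, p10) → 23.0056
  f16: (p15, p4, p0) → 33.8199
  f17: (p15, p5, p0) → 52.7085
  f18: (p15, p5, p4) → 32.9318
Σ area = 888.585

Check V−E+F: 11 − 27 + 18 = 2.


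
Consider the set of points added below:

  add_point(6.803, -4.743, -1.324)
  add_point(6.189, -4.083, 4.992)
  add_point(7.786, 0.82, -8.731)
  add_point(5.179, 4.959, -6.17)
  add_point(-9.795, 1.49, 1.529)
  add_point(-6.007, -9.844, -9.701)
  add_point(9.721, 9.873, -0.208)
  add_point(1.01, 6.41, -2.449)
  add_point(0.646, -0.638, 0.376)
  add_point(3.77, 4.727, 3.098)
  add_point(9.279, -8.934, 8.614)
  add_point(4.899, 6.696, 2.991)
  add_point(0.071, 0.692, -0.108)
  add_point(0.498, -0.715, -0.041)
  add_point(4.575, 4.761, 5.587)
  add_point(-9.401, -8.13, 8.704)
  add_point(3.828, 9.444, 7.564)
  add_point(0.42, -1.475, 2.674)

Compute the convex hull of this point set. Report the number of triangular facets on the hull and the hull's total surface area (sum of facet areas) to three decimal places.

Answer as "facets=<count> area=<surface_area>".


Hull vertices (10/18): indices [0, 2, 3, 4, 5, 6, 7, 10, 15, 16].

Per-facet area ½‖(b−a)×(c−a)‖:
  f1: (p15, p5, p4) → 97.3090
  f2: (p10, p15, p5) → 172.5286
  f3: (p16, p15, p4) → 100.4431
  f4: (p16, p10, p6) → 93.3697
  f5: (p16, p10, p15) → 169.7617
  f6: (p7, p5, p4) → 101.5761
  f7: (p7, p3, p5) → 54.1891
  f8: (p7, p3, p6) → 25.3455
  f9: (p7, p16, p4) → 67.7793
  f10: (p7, p16, p6) → 43.5921
  f11: (p2, p3, p5) → 47.9110
  f12: (p2, p10, p6) → 121.6131
  f13: (p2, p3, p6) → 21.7019
  f14: (p0, p10, p5) → 76.0194
  f15: (p0, p2, p5) → 74.4024
  f16: (p0, p2, p10) → 20.6033
Σ area = 1288.145

Euler characteristic 10−24+16 = 2 ✓

facets=16 area=1288.145


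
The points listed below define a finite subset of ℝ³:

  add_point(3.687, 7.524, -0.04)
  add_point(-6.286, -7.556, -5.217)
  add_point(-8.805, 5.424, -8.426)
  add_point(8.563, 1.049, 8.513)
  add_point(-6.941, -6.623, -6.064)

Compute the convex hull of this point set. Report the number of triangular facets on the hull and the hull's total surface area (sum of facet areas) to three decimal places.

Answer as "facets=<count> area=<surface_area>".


facets=6 area=438.584

Hull vertices (5/5): indices [0, 1, 2, 3, 4].

Area of each hull facet:
  f1: (p1, p3, p2) → 148.7535
  f2: (p0, p3, p2) → 66.8494
  f3: (p0, p1, p3) → 110.7770
  f4: (p4, p1, p2) → 5.0459
  f5: (p4, p0, p2) → 93.8971
  f6: (p4, p0, p1) → 13.2607
Σ area = 438.584

Check V−E+F: 5 − 9 + 6 = 2.


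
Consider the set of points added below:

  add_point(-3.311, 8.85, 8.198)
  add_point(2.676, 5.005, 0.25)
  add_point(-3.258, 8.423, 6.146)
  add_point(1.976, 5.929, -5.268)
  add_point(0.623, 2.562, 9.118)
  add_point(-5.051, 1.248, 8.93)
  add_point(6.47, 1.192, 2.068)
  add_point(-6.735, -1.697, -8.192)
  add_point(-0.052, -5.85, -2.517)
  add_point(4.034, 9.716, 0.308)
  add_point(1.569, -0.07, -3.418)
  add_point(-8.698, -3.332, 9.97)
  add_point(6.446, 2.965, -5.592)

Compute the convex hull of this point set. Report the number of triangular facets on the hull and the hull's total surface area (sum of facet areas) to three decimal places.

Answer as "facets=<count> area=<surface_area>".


Hull vertices (10/13): indices [0, 2, 3, 4, 6, 7, 8, 9, 11, 12].

Facet areas (half cross-product norm):
  f1: (p12, p9, p6) → 32.5156
  f2: (p4, p6, p11) → 44.0004
  f3: (p4, p9, p6) → 41.3029
  f4: (p8, p6, p11) → 81.3519
  f5: (p8, p7, p11) → 74.6664
  f6: (p8, p12, p6) → 40.2347
  f7: (p8, p12, p7) → 54.9180
  f8: (p3, p12, p9) → 18.8368
  f9: (p3, p12, p7) → 31.1444
  f10: (p0, p4, p11) → 41.3312
  f11: (p0, p4, p9) → 39.5946
  f12: (p0, p7, p11) → 119.1740
  f13: (p2, p3, p9) → 32.6224
  f14: (p2, p0, p9) → 7.9269
  f15: (p2, p3, p7) → 76.3593
  f16: (p2, p0, p7) → 8.3794
Σ area = 744.359

Check V−E+F: 10 − 24 + 16 = 2.

facets=16 area=744.359


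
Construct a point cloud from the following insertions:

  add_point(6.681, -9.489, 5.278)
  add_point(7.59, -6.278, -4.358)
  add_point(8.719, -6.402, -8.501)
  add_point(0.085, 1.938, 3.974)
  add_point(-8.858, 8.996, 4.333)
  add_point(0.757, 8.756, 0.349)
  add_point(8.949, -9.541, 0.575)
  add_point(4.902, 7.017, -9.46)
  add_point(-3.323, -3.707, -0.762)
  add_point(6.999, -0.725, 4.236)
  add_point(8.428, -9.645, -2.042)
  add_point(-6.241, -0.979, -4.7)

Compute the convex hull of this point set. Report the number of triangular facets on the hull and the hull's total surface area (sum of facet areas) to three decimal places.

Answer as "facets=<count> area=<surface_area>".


facets=16 area=856.377

10 of the 12 inputs are extreme points: [0, 2, 4, 5, 6, 7, 8, 9, 10, 11].

Per-facet area ½‖(b−a)×(c−a)‖:
  f1: (p0, p9, p4) → 71.7185
  f2: (p0, p9, p6) → 22.9119
  f3: (p0, p8, p4) → 82.8232
  f4: (p0, p10, p6) → 4.1986
  f5: (p0, p8, p10) → 47.3398
  f6: (p5, p7, p4) → 39.7525
  f7: (p5, p9, p4) → 57.9037
  f8: (p5, p9, p7) → 64.6959
  f9: (p2, p10, p6) → 5.0908
  f10: (p2, p9, p6) → 46.7275
  f11: (p2, p9, p7) → 91.6956
  f12: (p11, p8, p10) → 29.3271
  f13: (p11, p2, p10) → 58.8980
  f14: (p11, p2, p7) → 95.4061
  f15: (p11, p7, p4) → 99.4402
  f16: (p11, p8, p4) → 38.4482
Σ area = 856.377

Euler characteristic 10−24+16 = 2 ✓


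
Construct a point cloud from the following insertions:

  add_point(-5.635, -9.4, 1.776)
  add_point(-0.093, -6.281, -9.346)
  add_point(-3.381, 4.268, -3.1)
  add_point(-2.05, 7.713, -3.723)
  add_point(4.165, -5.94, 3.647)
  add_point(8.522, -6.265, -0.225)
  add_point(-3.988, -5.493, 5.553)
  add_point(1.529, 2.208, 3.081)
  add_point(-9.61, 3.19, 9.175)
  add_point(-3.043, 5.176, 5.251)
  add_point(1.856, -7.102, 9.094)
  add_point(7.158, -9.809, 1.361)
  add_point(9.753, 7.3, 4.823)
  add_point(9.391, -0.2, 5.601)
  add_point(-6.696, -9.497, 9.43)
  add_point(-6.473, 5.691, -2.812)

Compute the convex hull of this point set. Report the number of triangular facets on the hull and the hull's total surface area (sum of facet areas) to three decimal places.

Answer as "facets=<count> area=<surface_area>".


facets=18 area=1091.239

Extreme-point indices: [0, 1, 3, 5, 8, 10, 11, 12, 13, 14, 15] — 11 of 16 on the boundary.

Per-facet area ½‖(b−a)×(c−a)‖:
  f1: (p3, p12, p8) → 113.2746
  f2: (p3, p1, p12) → 110.4342
  f3: (p10, p12, p8) → 127.5633
  f4: (p5, p1, p12) → 86.5754
  f5: (p5, p1, p11) → 25.7819
  f6: (p15, p3, p8) → 27.4799
  f7: (p15, p3, p1) → 36.9164
  f8: (p13, p10, p12) → 29.0364
  f9: (p13, p10, p11) → 46.8386
  f10: (p13, p5, p12) → 24.3429
  f11: (p13, p5, p11) → 16.0466
  f12: (p14, p10, p8) → 57.7896
  f13: (p14, p10, p11) → 38.0911
  f14: (p0, p15, p8) → 89.0852
  f15: (p0, p14, p8) → 50.3073
  f16: (p0, p15, p1) → 89.7471
  f17: (p0, p1, p11) → 73.1569
  f18: (p0, p14, p11) → 48.7716
Σ area = 1091.239

Check V−E+F: 11 − 27 + 18 = 2.


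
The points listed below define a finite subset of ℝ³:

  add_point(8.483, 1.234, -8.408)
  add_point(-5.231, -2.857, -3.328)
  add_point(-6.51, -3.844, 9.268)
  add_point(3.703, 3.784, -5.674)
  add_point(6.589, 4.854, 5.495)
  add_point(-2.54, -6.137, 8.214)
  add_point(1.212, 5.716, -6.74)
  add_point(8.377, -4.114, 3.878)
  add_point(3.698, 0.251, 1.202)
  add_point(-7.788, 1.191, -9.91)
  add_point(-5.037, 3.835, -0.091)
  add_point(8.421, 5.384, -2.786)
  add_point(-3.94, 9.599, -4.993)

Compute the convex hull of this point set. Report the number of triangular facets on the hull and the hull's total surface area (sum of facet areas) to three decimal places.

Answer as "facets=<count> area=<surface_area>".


facets=16 area=856.452

Points on the hull: [0, 1, 2, 4, 5, 6, 7, 9, 11, 12] (10 of 13).

Area of each hull facet:
  f1: (p2, p12, p9) → 100.0792
  f2: (p4, p2, p12) → 122.8598
  f3: (p6, p0, p9) → 41.4035
  f4: (p6, p12, p9) → 33.3208
  f5: (p6, p12, p0) → 3.3599
  f6: (p5, p4, p2) → 33.4955
  f7: (p11, p12, p0) → 46.1862
  f8: (p11, p4, p12) → 56.2666
  f9: (p7, p5, p4) → 55.1852
  f10: (p7, p11, p0) → 40.5286
  f11: (p7, p11, p4) → 39.0045
  f12: (p1, p2, p9) → 30.3701
  f13: (p1, p5, p2) → 28.7660
  f14: (p1, p7, p5) → 72.0046
  f15: (p1, p0, p9) → 61.3490
  f16: (p1, p7, p0) → 92.2724
Σ area = 856.452

Euler characteristic 10−24+16 = 2 ✓


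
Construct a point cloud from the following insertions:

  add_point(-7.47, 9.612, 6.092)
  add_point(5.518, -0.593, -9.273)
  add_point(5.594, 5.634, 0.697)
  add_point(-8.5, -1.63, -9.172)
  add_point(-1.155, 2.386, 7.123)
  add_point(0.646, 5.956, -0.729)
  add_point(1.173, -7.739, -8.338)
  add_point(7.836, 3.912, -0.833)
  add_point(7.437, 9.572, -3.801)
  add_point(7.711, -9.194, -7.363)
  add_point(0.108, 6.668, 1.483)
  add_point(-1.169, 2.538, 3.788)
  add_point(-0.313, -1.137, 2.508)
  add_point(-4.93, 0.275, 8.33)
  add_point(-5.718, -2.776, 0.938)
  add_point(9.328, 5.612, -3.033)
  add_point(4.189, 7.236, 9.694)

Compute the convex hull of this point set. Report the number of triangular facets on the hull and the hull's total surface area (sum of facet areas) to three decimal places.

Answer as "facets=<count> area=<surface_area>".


Hull vertices (10/17): indices [0, 1, 3, 6, 8, 9, 13, 14, 15, 16].

Triangle areas on the boundary:
  f1: (p16, p9, p15) → 101.1655
  f2: (p13, p16, p9) → 127.8518
  f3: (p1, p9, p15) → 40.2648
  f4: (p0, p13, p3) → 87.8966
  f5: (p0, p13, p16) → 53.9949
  f6: (p14, p13, p3) → 21.1702
  f7: (p14, p13, p9) → 58.7435
  f8: (p8, p1, p3) → 80.1555
  f9: (p8, p1, p15) → 20.4141
  f10: (p8, p0, p3) → 155.6019
  f11: (p8, p16, p15) → 30.6213
  f12: (p8, p0, p16) → 87.1130
  f13: (p6, p14, p3) → 56.6736
  f14: (p6, p14, p9) → 36.6640
  f15: (p6, p1, p3) → 48.2511
  f16: (p6, p1, p9) → 27.1664
Σ area = 1033.748

Check V−E+F: 10 − 24 + 16 = 2.

facets=16 area=1033.748


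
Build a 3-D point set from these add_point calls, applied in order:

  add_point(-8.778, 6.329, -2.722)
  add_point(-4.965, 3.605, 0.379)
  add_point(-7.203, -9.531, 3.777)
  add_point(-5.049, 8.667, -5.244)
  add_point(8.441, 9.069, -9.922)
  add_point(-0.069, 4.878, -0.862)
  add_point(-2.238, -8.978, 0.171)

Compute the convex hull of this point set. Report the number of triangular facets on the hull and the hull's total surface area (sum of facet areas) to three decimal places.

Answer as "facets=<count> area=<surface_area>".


facets=10 area=498.532

Hull vertices (7/7): indices [0, 1, 2, 3, 4, 5, 6].

Area of each hull facet:
  f1: (p1, p2, p0) → 33.7024
  f2: (p6, p2, p0) → 51.6026
  f3: (p5, p1, p0) → 13.4889
  f4: (p5, p6, p4) → 81.6266
  f5: (p5, p1, p2) → 32.0680
  f6: (p5, p6, p2) → 41.8812
  f7: (p3, p6, p0) → 41.8198
  f8: (p3, p6, p4) → 133.3107
  f9: (p3, p5, p0) → 19.3643
  f10: (p3, p5, p4) → 49.6675
Σ area = 498.532

Euler: V−E+F = 7−15+10 = 2.


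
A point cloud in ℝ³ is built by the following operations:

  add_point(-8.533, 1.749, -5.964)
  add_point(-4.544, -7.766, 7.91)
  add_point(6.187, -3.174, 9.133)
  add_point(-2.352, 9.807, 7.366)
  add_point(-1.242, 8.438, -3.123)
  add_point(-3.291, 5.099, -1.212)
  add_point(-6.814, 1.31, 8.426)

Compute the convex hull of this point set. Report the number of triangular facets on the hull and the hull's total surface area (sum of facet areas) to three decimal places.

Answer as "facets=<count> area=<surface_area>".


facets=8 area=589.215

Points on the hull: [0, 1, 2, 3, 4, 6] (6 of 7).

Facet areas (half cross-product norm):
  f1: (p1, p2, p0) → 101.1382
  f2: (p4, p2, p0) → 94.7734
  f3: (p4, p3, p0) → 52.5253
  f4: (p4, p3, p2) → 83.0483
  f5: (p6, p3, p0) → 69.7697
  f6: (p6, p1, p0) → 67.9257
  f7: (p6, p3, p2) → 65.7888
  f8: (p6, p1, p2) → 54.2451
Σ area = 589.215

Check V−E+F: 6 − 12 + 8 = 2.


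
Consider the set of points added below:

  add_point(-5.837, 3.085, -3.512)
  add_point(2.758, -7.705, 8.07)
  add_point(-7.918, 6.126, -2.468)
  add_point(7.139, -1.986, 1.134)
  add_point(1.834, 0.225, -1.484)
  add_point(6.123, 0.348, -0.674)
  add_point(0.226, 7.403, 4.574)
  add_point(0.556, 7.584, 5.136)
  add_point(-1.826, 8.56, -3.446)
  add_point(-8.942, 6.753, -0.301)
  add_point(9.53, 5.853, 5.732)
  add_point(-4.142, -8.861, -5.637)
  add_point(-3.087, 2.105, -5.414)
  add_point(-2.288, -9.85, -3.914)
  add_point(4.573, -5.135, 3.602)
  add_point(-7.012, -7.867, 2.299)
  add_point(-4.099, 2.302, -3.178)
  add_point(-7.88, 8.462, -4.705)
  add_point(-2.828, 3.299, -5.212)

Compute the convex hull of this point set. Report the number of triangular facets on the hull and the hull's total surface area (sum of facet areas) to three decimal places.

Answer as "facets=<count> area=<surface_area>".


facets=24 area=844.437

14 of the 19 inputs are extreme points: [1, 3, 5, 7, 8, 9, 10, 11, 12, 13, 14, 15, 17, 18].

Area of each hull facet:
  f1: (p7, p1, p9) → 85.4343
  f2: (p7, p1, p10) → 67.8887
  f3: (p7, p8, p10) → 38.5352
  f4: (p15, p1, p9) → 83.4944
  f5: (p15, p1, p13) → 45.4204
  f6: (p14, p1, p13) → 30.3121
  f7: (p17, p15, p9) → 31.9153
  f8: (p17, p7, p9) → 25.8332
  f9: (p17, p7, p8) → 24.6918
  f10: (p5, p8, p10) → 53.5547
  f11: (p3, p5, p10) → 14.1760
  f12: (p3, p1, p10) → 45.5064
  f13: (p3, p14, p1) → 5.2268
  f14: (p3, p14, p13) → 25.7323
  f15: (p3, p5, p13) → 20.7215
  f16: (p11, p5, p13) → 17.6412
  f17: (p11, p12, p5) → 57.7269
  f18: (p11, p12, p17) → 29.8172
  f19: (p11, p15, p13) → 10.9415
  f20: (p11, p17, p15) → 73.2977
  f21: (p18, p5, p8) → 29.4856
  f22: (p18, p12, p5) → 6.4753
  f23: (p18, p17, p8) → 16.8724
  f24: (p18, p12, p17) → 3.7358
Σ area = 844.437

Euler: V−E+F = 14−36+24 = 2.


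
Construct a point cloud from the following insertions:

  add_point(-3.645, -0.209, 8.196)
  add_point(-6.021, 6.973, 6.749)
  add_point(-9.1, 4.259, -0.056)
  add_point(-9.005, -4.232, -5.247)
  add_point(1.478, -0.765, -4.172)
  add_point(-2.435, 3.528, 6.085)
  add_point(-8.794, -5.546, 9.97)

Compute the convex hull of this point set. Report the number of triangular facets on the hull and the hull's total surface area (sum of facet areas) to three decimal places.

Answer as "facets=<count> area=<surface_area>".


facets=10 area=436.985

7 of the 7 inputs are extreme points: [0, 1, 2, 3, 4, 5, 6].

Per-facet area ½‖(b−a)×(c−a)‖:
  f1: (p3, p4, p2) → 52.5185
  f2: (p3, p6, p2) → 68.0312
  f3: (p3, p6, p4) → 84.4379
  f4: (p1, p4, p2) → 49.1126
  f5: (p1, p6, p2) → 51.5133
  f6: (p0, p6, p4) → 45.7742
  f7: (p0, p1, p6) → 25.6294
  f8: (p5, p1, p4) → 23.5978
  f9: (p5, p0, p4) → 25.7684
  f10: (p5, p0, p1) → 10.6019
Σ area = 436.985

Check V−E+F: 7 − 15 + 10 = 2.


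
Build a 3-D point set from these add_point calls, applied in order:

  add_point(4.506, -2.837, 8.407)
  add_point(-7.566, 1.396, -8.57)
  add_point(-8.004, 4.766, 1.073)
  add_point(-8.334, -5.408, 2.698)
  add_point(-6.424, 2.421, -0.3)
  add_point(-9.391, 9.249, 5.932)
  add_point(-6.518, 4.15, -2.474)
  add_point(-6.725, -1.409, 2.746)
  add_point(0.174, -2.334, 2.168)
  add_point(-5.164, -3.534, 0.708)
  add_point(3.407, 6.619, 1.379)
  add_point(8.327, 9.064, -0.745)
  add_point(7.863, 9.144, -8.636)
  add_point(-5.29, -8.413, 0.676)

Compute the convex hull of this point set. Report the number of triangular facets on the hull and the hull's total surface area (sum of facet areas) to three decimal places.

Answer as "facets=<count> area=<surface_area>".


Hull vertices (7/14): indices [0, 1, 3, 5, 11, 12, 13].

Area of each hull facet:
  f1: (p0, p11, p5) → 132.3053
  f2: (p3, p0, p5) → 105.3438
  f3: (p3, p0, p13) → 32.3083
  f4: (p3, p1, p5) → 94.1512
  f5: (p3, p1, p13) → 31.1035
  f6: (p12, p1, p13) → 116.1753
  f7: (p12, p0, p11) → 49.7480
  f8: (p12, p0, p13) → 143.3171
  f9: (p12, p11, p5) → 71.4655
  f10: (p12, p1, p5) → 142.3550
Σ area = 918.273

Check V−E+F: 7 − 15 + 10 = 2.

facets=10 area=918.273
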